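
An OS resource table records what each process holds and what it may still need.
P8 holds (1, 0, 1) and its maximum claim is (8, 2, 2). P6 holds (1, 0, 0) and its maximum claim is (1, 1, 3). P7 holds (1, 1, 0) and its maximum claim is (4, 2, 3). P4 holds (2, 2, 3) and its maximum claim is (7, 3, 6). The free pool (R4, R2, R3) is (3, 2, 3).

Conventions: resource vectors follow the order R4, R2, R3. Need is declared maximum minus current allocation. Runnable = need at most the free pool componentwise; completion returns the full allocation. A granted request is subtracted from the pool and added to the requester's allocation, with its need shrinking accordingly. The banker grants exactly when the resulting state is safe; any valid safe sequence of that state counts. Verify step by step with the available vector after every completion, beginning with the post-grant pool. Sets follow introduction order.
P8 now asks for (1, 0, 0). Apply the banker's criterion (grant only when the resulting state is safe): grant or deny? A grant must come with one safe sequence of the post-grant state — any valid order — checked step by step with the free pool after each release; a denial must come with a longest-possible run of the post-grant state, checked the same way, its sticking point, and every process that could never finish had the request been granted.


DENY. Granting would leave the state unsafe.
Key observation: the wall is R4: completing P6, P7 brings the pool only to (4, 3, 3), and all the rest need more.
After a pretend grant, a maximal execution: P6, P7 — then nothing else fits. Walking it through:
  pool = (2, 2, 3)
  P6: need (0, 1, 3) fits (2, 2, 3); releases (1, 0, 0), pool now (3, 2, 3)
  P7: need (3, 1, 3) fits (3, 2, 3); releases (1, 1, 0), pool now (4, 3, 3)
  P8 cannot run: need (6, 2, 1) vs free (4, 3, 3) (insufficient R4)
  P4 cannot run: need (5, 1, 3) vs free (4, 3, 3) (insufficient R4)
Had the request been granted, P8 and P4 could never finish.


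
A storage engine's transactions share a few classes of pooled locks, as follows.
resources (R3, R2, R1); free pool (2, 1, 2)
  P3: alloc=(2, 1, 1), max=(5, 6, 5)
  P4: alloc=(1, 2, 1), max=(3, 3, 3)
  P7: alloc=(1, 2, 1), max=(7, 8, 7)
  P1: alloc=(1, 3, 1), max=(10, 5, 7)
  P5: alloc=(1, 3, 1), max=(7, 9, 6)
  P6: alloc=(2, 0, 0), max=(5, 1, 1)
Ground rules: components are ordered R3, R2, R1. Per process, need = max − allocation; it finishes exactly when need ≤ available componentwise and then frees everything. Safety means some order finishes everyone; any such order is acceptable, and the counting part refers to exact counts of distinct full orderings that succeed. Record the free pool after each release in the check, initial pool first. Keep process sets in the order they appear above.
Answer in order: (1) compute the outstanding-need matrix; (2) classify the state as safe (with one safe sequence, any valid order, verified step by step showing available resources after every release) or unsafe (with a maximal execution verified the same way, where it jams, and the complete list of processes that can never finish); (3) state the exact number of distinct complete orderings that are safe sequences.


(1) Outstanding need per process (order R3, R2, R1):
  P3: (3, 5, 4)
  P4: (2, 1, 2)
  P7: (6, 6, 6)
  P1: (9, 2, 6)
  P5: (6, 6, 5)
  P6: (3, 1, 1)
(2) UNSAFE.
Key observation: R1 is the bottleneck — with P4, P6 done the pool holds (5, 3, 3), short of every remaining need.
A maximal execution: P4, P6 — then nothing else fits. Check, step by step:
  pool = (2, 1, 2)
  run P4 (needs (2, 1, 2), free (2, 1, 2)); after release of (1, 2, 1) the pool is (3, 3, 3)
  run P6 (needs (3, 1, 1), free (3, 3, 3)); after release of (2, 0, 0) the pool is (5, 3, 3)
  P3 still needs (3, 5, 4) but only (5, 3, 3) is free — short on R2 and R1
  P7 still needs (6, 6, 6) but only (5, 3, 3) is free — short on R3, R2 and R1
  P1 still needs (9, 2, 6) but only (5, 3, 3) is free — short on R3 and R1
  P5 still needs (6, 6, 5) but only (5, 3, 3) is free — short on R3, R2 and R1
Processes that can never finish: P3, P7, P1 and P5.
(3) Precisely 0 of the possible complete orderings are safe sequences.


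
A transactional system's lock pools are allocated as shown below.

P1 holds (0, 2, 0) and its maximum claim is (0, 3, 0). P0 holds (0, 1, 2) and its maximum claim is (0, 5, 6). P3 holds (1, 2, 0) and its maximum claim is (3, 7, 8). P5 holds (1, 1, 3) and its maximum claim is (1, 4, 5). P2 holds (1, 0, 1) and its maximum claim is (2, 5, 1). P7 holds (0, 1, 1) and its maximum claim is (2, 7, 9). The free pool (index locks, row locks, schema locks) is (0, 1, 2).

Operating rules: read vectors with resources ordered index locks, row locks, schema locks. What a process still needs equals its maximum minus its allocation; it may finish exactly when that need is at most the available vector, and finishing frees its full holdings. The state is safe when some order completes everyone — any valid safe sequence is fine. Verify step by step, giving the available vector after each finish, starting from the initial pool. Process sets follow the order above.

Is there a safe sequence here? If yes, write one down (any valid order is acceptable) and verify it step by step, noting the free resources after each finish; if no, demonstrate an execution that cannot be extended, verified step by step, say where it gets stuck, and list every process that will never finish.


SAFE — a valid safe sequence is P1, P5, P0, P2, P3, P7.
Key observation: reading the order forward, P1 is the first process whose need (0, 1, 0) meets the free pool (0, 1, 2) exactly on a resource it requests.
Verifying each step:
  pool = (0, 1, 2)
  P1 needs (0, 1, 0) <= (0, 1, 2) -> finishes; pool += (0, 2, 0) = (0, 3, 2)
  P5 needs (0, 3, 2) <= (0, 3, 2) -> finishes; pool += (1, 1, 3) = (1, 4, 5)
  P0 needs (0, 4, 4) <= (1, 4, 5) -> finishes; pool += (0, 1, 2) = (1, 5, 7)
  P2 needs (1, 5, 0) <= (1, 5, 7) -> finishes; pool += (1, 0, 1) = (2, 5, 8)
  P3 needs (2, 5, 8) <= (2, 5, 8) -> finishes; pool += (1, 2, 0) = (3, 7, 8)
  P7 needs (2, 6, 8) <= (3, 7, 8) -> finishes; pool += (0, 1, 1) = (3, 8, 9)


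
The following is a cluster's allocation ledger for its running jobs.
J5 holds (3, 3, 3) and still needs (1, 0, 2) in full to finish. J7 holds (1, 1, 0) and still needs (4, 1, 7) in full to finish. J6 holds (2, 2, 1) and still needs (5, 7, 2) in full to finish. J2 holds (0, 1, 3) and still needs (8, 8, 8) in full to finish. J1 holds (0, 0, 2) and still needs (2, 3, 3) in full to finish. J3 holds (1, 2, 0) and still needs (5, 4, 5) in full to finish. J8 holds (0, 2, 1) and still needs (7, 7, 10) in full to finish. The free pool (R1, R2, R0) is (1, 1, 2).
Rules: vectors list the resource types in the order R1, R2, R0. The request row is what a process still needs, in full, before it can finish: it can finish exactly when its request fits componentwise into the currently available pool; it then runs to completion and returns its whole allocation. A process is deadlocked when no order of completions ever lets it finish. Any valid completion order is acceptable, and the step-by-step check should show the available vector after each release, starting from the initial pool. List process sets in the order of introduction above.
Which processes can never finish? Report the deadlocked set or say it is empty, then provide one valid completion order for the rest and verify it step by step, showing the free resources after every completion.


The deadlocked set is empty.
Key observation: J5 fits the free pool immediately, and its release cascades until everyone finishes.
A valid finishing order for the others: J5, J1, J7, J3, J6, J2, J8. Step-by-step check:
  pool = (1, 1, 2)
  J5 needs (1, 0, 2) <= (1, 1, 2) -> finishes; pool += (3, 3, 3) = (4, 4, 5)
  J1 needs (2, 3, 3) <= (4, 4, 5) -> finishes; pool += (0, 0, 2) = (4, 4, 7)
  J7 needs (4, 1, 7) <= (4, 4, 7) -> finishes; pool += (1, 1, 0) = (5, 5, 7)
  J3 needs (5, 4, 5) <= (5, 5, 7) -> finishes; pool += (1, 2, 0) = (6, 7, 7)
  J6 needs (5, 7, 2) <= (6, 7, 7) -> finishes; pool += (2, 2, 1) = (8, 9, 8)
  J2 needs (8, 8, 8) <= (8, 9, 8) -> finishes; pool += (0, 1, 3) = (8, 10, 11)
  J8 needs (7, 7, 10) <= (8, 10, 11) -> finishes; pool += (0, 2, 1) = (8, 12, 12)


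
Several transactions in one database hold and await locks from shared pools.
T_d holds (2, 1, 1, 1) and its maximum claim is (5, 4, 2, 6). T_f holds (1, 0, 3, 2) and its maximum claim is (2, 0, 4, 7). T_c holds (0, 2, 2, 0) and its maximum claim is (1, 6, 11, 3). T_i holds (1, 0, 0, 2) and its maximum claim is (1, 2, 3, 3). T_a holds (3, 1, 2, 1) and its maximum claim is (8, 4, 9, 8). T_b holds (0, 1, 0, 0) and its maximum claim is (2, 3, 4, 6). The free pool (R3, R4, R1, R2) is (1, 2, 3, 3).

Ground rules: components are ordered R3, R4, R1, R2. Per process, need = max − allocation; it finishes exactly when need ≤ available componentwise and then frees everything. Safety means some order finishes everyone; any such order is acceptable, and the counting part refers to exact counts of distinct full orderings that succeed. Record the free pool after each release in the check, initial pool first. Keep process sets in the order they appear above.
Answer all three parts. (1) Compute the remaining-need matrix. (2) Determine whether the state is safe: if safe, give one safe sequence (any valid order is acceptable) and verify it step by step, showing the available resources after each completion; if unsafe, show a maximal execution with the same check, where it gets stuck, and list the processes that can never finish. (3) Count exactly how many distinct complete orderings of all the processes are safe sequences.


(1) Need matrix, components ordered R3, R4, R1, R2:
  T_d: (3, 3, 1, 5)
  T_f: (1, 0, 1, 5)
  T_c: (1, 4, 9, 3)
  T_i: (0, 2, 3, 1)
  T_a: (5, 3, 7, 7)
  T_b: (2, 2, 4, 6)
(2) The state is SAFE; one workable sequence: T_i, T_f, T_b, T_d, T_a, T_c.
Key observation: the first exact fit in this order is T_i — it needs (0, 2, 3, 1) with (1, 2, 3, 3) free, meeting a requested resource to the last unit.
Check, step by step:
  pool = (1, 2, 3, 3)
  T_i needs (0, 2, 3, 1) <= (1, 2, 3, 3) -> finishes; pool += (1, 0, 0, 2) = (2, 2, 3, 5)
  T_f needs (1, 0, 1, 5) <= (2, 2, 3, 5) -> finishes; pool += (1, 0, 3, 2) = (3, 2, 6, 7)
  T_b needs (2, 2, 4, 6) <= (3, 2, 6, 7) -> finishes; pool += (0, 1, 0, 0) = (3, 3, 6, 7)
  T_d needs (3, 3, 1, 5) <= (3, 3, 6, 7) -> finishes; pool += (2, 1, 1, 1) = (5, 4, 7, 8)
  T_a needs (5, 3, 7, 7) <= (5, 4, 7, 8) -> finishes; pool += (3, 1, 2, 1) = (8, 5, 9, 9)
  T_c needs (1, 4, 9, 3) <= (8, 5, 9, 9) -> finishes; pool += (0, 2, 2, 0) = (8, 7, 11, 9)
(3) The exact count: 1 of the possible complete orderings is a safe sequence.


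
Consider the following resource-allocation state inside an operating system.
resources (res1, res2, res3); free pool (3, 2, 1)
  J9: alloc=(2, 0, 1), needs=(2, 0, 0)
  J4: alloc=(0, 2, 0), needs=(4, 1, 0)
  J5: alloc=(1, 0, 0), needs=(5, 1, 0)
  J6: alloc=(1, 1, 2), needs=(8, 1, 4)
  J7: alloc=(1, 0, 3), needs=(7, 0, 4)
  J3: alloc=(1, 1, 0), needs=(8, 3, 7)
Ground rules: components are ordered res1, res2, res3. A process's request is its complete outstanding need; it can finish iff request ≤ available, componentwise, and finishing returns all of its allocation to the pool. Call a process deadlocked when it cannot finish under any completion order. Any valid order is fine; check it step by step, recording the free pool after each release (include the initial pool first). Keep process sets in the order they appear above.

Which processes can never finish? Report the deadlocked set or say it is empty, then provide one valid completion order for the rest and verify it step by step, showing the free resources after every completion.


The deadlocked set is J6, J7 and J3.
Key observation: once J9, J4, J5 finish, the pool peaks at (6, 4, 2) — and every remaining process still needs more res1 than that.
A valid finishing order for the others: J9, J4, J5. Walking it through:
  pool = (3, 2, 1)
  J9: need (2, 0, 0) fits (3, 2, 1); releases (2, 0, 1), pool now (5, 2, 2)
  J4: need (4, 1, 0) fits (5, 2, 2); releases (0, 2, 0), pool now (5, 4, 2)
  J5: need (5, 1, 0) fits (5, 4, 2); releases (1, 0, 0), pool now (6, 4, 2)
The stuck group stays short no matter what:
  J6 cannot run: need (8, 1, 4) vs free (6, 4, 2) (insufficient res1 and res3)
  J7 cannot run: need (7, 0, 4) vs free (6, 4, 2) (insufficient res1 and res3)
  J3 cannot run: need (8, 3, 7) vs free (6, 4, 2) (insufficient res1 and res3)


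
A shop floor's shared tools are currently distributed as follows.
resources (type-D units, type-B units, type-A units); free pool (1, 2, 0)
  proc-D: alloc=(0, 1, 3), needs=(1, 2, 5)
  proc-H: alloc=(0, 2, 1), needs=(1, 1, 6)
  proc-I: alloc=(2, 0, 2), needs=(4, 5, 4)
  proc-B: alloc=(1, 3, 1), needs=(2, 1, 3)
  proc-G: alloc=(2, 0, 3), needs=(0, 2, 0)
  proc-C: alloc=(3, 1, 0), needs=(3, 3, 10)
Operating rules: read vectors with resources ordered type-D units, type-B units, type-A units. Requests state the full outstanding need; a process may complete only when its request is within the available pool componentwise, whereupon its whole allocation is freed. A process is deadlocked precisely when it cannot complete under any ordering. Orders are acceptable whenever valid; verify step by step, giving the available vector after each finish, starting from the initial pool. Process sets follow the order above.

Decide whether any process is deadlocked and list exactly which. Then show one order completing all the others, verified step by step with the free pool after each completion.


The deadlocked set is empty.
Key observation: the pool covers proc-G at once, and every later process fits after earlier releases.
The rest can finish in the order proc-G, proc-B, proc-I, proc-H, proc-D, proc-C. Walking it through:
  pool = (1, 2, 0)
  proc-G needs (0, 2, 0) <= (1, 2, 0) -> finishes; pool += (2, 0, 3) = (3, 2, 3)
  proc-B needs (2, 1, 3) <= (3, 2, 3) -> finishes; pool += (1, 3, 1) = (4, 5, 4)
  proc-I needs (4, 5, 4) <= (4, 5, 4) -> finishes; pool += (2, 0, 2) = (6, 5, 6)
  proc-H needs (1, 1, 6) <= (6, 5, 6) -> finishes; pool += (0, 2, 1) = (6, 7, 7)
  proc-D needs (1, 2, 5) <= (6, 7, 7) -> finishes; pool += (0, 1, 3) = (6, 8, 10)
  proc-C needs (3, 3, 10) <= (6, 8, 10) -> finishes; pool += (3, 1, 0) = (9, 9, 10)


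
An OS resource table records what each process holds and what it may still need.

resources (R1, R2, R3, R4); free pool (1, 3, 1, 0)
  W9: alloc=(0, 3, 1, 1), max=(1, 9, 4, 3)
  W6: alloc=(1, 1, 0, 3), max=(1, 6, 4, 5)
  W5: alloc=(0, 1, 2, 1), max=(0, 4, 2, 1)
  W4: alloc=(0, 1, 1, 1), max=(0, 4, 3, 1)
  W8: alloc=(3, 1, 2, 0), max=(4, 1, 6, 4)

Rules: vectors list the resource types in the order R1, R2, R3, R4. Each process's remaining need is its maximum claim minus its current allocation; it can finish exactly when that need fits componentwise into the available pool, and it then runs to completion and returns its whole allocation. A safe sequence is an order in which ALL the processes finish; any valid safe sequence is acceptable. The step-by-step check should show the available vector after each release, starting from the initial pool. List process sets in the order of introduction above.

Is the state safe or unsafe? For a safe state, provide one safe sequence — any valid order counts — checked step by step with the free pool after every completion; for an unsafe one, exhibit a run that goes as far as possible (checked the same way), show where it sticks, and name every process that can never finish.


SAFE. One safe sequence: W5, W4, W6, W9, W8.
Key observation: W5 is the earliest step where a requested resource binds exactly: need (0, 3, 0, 0), pool (1, 3, 1, 0) at its turn.
Verifying each step:
  pool = (1, 3, 1, 0)
  run W5 (needs (0, 3, 0, 0), free (1, 3, 1, 0)); after release of (0, 1, 2, 1) the pool is (1, 4, 3, 1)
  run W4 (needs (0, 3, 2, 0), free (1, 4, 3, 1)); after release of (0, 1, 1, 1) the pool is (1, 5, 4, 2)
  run W6 (needs (0, 5, 4, 2), free (1, 5, 4, 2)); after release of (1, 1, 0, 3) the pool is (2, 6, 4, 5)
  run W9 (needs (1, 6, 3, 2), free (2, 6, 4, 5)); after release of (0, 3, 1, 1) the pool is (2, 9, 5, 6)
  run W8 (needs (1, 0, 4, 4), free (2, 9, 5, 6)); after release of (3, 1, 2, 0) the pool is (5, 10, 7, 6)


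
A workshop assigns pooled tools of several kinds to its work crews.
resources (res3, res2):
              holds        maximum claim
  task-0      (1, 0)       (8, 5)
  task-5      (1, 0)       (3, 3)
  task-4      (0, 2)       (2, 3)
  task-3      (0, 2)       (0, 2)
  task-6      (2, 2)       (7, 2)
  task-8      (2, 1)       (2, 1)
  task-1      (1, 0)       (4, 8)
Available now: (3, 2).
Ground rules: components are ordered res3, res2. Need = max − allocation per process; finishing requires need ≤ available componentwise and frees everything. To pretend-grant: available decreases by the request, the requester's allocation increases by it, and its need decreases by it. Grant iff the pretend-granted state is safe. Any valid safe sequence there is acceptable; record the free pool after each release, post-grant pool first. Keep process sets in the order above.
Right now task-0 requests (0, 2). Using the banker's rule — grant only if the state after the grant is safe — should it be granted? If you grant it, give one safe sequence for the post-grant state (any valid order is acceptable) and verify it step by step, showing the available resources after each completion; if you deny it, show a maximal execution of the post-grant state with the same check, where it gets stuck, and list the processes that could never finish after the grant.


GRANT: granting preserves safety; a valid post-grant sequence is task-8, task-6, task-5, task-3, task-0, task-4, task-1.
Key observation: the transfer keeps a workable pool ((3, 0)); task-8 starts the safe sequence.
Verifying the post-grant state step by step:
  pool = (3, 0)
  task-8 needs (0, 0) <= (3, 0) -> finishes; pool += (2, 1) = (5, 1)
  task-6 needs (5, 0) <= (5, 1) -> finishes; pool += (2, 2) = (7, 3)
  task-5 needs (2, 3) <= (7, 3) -> finishes; pool += (1, 0) = (8, 3)
  task-3 needs (0, 0) <= (8, 3) -> finishes; pool += (0, 2) = (8, 5)
  task-0 needs (7, 3) <= (8, 5) -> finishes; pool += (1, 2) = (9, 7)
  task-4 needs (2, 1) <= (9, 7) -> finishes; pool += (0, 2) = (9, 9)
  task-1 needs (3, 8) <= (9, 9) -> finishes; pool += (1, 0) = (10, 9)


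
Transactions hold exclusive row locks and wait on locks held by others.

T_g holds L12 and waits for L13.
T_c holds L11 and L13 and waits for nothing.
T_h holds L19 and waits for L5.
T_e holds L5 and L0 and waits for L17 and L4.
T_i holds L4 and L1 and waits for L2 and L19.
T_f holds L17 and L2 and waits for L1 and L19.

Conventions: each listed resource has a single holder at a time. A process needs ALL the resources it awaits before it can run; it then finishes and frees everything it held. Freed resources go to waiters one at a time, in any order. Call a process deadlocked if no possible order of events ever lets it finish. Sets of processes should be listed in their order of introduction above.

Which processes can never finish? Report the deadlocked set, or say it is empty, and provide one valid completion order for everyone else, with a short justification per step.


Deadlocked set: T_h, T_e, T_i and T_f.
Key observation: the knot is the closed ring of waits T_h -> T_e -> T_i -> T_h; T_f is caught in further circular waits.
A valid finishing order for the others: T_c, T_g.
Step-by-step check:
  run T_c (it waits on nothing); releases L11 and L13
  T_g waits on L13 — all released -> runs and releases L12


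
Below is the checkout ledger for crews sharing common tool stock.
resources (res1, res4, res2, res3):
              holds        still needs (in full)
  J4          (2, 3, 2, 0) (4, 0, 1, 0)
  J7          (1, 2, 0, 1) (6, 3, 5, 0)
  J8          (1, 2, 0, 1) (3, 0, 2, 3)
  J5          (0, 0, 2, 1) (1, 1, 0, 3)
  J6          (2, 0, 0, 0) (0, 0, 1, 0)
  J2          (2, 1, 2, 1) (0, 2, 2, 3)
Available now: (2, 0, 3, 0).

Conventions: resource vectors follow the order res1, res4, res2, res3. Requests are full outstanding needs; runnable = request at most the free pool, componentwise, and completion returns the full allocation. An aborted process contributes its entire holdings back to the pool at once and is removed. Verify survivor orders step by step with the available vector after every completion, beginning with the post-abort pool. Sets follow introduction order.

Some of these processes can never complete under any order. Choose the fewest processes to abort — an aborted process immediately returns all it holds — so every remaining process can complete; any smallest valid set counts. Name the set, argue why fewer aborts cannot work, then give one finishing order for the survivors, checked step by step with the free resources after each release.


Minimum abort set: J8 and J5.
Key observation: J2 had no path to completion before; after the abort of J8 and J5 ((1, 2, 2, 2) returned), step 4 is where it fits.
Minimality, checking each single-abort alternative: J4 alone leaves J8 blocked (short on res3); J7 alone leaves J8 blocked (short on res3); J8 alone leaves J5 blocked (short on res3); J5 alone leaves J8 blocked (short on res3); J6 alone leaves J8 blocked (short on res3); J2 alone leaves J8 blocked (short on res3).
Survivors finish in the order: J6, J4, J7, J2. Walking it through (pool after the aborts first):
  pool = (3, 2, 5, 2)
  J6: need (0, 0, 1, 0) fits (3, 2, 5, 2); releases (2, 0, 0, 0), pool now (5, 2, 5, 2)
  J4: need (4, 0, 1, 0) fits (5, 2, 5, 2); releases (2, 3, 2, 0), pool now (7, 5, 7, 2)
  J7: need (6, 3, 5, 0) fits (7, 5, 7, 2); releases (1, 2, 0, 1), pool now (8, 7, 7, 3)
  J2: need (0, 2, 2, 3) fits (8, 7, 7, 3); releases (2, 1, 2, 1), pool now (10, 8, 9, 4)


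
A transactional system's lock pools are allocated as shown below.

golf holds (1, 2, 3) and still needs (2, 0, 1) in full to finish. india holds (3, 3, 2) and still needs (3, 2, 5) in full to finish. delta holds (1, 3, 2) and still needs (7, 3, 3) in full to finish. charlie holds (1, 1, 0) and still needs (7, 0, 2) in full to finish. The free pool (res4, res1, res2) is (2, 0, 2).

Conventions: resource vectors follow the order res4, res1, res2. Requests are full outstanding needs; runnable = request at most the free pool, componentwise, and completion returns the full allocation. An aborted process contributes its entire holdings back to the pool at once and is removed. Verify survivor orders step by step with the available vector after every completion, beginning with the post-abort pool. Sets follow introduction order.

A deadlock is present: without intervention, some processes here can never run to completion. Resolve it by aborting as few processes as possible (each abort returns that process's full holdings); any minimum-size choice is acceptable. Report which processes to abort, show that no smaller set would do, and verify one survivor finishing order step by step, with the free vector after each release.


The answer: abort charlie.
Key observation: aborting charlie returns (1, 1, 0), and delta — hopeless before — runs at step 3 with the returned capacity in the pool.
No smaller set exists: with zero aborts the deadlock remains.
One survivor order: golf, india, delta. Step-by-step check (post-abort pool first):
  pool = (3, 1, 2)
  run golf (needs (2, 0, 1), free (3, 1, 2)); after release of (1, 2, 3) the pool is (4, 3, 5)
  run india (needs (3, 2, 5), free (4, 3, 5)); after release of (3, 3, 2) the pool is (7, 6, 7)
  run delta (needs (7, 3, 3), free (7, 6, 7)); after release of (1, 3, 2) the pool is (8, 9, 9)


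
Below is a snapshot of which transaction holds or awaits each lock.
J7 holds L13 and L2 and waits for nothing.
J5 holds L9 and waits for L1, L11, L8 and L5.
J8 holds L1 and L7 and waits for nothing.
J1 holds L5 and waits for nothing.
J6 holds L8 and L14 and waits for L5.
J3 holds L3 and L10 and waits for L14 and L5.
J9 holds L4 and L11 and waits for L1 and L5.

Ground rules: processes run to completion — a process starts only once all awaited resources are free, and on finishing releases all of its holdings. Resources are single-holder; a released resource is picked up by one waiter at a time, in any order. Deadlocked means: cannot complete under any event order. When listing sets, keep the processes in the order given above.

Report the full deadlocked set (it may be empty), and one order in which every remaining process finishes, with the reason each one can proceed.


No process is deadlocked.
Key observation: the wait relation is loop-free; peeling off processes with no waits unwinds the whole state.
One completion order for the rest: J1, J7, J6, J8, J9, J3, J5.
Check, step by step:
  run J1 (it waits on nothing); releases L5
  run J7 (it waits on nothing); releases L13 and L2
  J6: everything it awaited (L5) is free; runs, freeing L8 and L14
  run J8 (it waits on nothing); releases L1 and L7
  J9: everything it awaited (L1 and L5) is free; runs, freeing L4 and L11
  J3: everything it awaited (L14 and L5) is free; runs, freeing L3 and L10
  J5: everything it awaited (L1, L11, L8 and L5) is free; runs, freeing L9


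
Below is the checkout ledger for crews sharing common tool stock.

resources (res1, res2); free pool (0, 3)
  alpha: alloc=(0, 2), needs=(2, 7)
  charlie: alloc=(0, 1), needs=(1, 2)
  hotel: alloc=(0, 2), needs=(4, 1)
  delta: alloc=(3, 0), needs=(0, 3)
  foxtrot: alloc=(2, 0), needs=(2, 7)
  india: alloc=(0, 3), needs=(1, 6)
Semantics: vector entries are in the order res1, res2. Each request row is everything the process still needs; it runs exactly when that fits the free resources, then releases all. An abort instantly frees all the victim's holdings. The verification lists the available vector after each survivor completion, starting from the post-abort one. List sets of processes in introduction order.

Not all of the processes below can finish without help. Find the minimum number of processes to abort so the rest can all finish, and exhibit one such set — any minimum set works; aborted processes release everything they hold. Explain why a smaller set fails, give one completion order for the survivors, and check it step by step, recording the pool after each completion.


The answer: abort india.
Key observation: aborting india returns (0, 3), and foxtrot — hopeless before — runs at step 3 with the returned capacity in the pool.
Minimality: the empty abort set fails — the state is deadlocked as it stands.
Survivors finish in the order: delta, charlie, foxtrot, hotel, alpha. Verifying each step (pool after the aborts first):
  pool = (0, 6)
  delta needs (0, 3) <= (0, 6) -> finishes; pool += (3, 0) = (3, 6)
  charlie needs (1, 2) <= (3, 6) -> finishes; pool += (0, 1) = (3, 7)
  foxtrot needs (2, 7) <= (3, 7) -> finishes; pool += (2, 0) = (5, 7)
  hotel needs (4, 1) <= (5, 7) -> finishes; pool += (0, 2) = (5, 9)
  alpha needs (2, 7) <= (5, 9) -> finishes; pool += (0, 2) = (5, 11)


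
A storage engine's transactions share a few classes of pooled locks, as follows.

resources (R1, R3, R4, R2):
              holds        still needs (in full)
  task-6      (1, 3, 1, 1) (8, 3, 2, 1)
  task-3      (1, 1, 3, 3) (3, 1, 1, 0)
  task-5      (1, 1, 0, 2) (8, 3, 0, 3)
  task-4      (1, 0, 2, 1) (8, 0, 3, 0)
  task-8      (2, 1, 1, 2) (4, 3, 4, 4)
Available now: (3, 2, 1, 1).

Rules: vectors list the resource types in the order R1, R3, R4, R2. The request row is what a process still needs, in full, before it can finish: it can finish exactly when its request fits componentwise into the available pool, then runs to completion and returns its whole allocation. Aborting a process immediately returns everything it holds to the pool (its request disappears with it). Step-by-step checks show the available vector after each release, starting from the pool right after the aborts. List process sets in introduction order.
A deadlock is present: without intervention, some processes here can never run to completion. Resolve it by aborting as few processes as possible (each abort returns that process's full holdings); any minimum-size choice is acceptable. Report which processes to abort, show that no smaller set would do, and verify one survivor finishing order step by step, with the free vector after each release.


The answer: abort task-6 and task-4.
Key observation: task-5 could never have finished before the abort; with (2, 3, 3, 2) returned by task-6 and task-4, it fits at step 3.
No one abort is enough; case by case: task-6 alone leaves task-5 blocked (short on R1); task-3 alone leaves task-6 blocked (short on R1); task-5 alone leaves task-6 blocked (short on R1); task-4 alone leaves task-6 blocked (short on R1); task-8 alone leaves task-6 blocked (short on R1).
One survivor order: task-3, task-8, task-5. Verifying each step (post-abort pool first):
  pool = (5, 5, 4, 3)
  run task-3 (needs (3, 1, 1, 0), free (5, 5, 4, 3)); after release of (1, 1, 3, 3) the pool is (6, 6, 7, 6)
  run task-8 (needs (4, 3, 4, 4), free (6, 6, 7, 6)); after release of (2, 1, 1, 2) the pool is (8, 7, 8, 8)
  run task-5 (needs (8, 3, 0, 3), free (8, 7, 8, 8)); after release of (1, 1, 0, 2) the pool is (9, 8, 8, 10)


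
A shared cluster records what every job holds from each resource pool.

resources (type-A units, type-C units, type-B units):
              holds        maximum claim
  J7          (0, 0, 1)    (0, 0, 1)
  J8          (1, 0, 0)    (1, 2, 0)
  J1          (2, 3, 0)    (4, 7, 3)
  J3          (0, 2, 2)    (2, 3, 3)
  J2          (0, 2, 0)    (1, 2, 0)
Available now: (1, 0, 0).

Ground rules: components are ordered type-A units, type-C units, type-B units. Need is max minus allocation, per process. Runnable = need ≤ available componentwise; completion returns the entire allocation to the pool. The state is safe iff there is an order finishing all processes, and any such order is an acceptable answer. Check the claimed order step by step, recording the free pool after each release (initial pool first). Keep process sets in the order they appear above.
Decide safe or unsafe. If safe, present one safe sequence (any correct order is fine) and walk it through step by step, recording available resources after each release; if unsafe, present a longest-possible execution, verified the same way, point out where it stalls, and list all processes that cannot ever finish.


SAFE — a valid safe sequence is J7, J2, J8, J3, J1.
Key observation: at J2 the run first touches a limit — (1, 0, 0) against (1, 0, 1), exact on a resource it actually requests.
Check, step by step:
  pool = (1, 0, 0)
  J7: need (0, 0, 0) fits (1, 0, 0); releases (0, 0, 1), pool now (1, 0, 1)
  J2: need (1, 0, 0) fits (1, 0, 1); releases (0, 2, 0), pool now (1, 2, 1)
  J8: need (0, 2, 0) fits (1, 2, 1); releases (1, 0, 0), pool now (2, 2, 1)
  J3: need (2, 1, 1) fits (2, 2, 1); releases (0, 2, 2), pool now (2, 4, 3)
  J1: need (2, 4, 3) fits (2, 4, 3); releases (2, 3, 0), pool now (4, 7, 3)


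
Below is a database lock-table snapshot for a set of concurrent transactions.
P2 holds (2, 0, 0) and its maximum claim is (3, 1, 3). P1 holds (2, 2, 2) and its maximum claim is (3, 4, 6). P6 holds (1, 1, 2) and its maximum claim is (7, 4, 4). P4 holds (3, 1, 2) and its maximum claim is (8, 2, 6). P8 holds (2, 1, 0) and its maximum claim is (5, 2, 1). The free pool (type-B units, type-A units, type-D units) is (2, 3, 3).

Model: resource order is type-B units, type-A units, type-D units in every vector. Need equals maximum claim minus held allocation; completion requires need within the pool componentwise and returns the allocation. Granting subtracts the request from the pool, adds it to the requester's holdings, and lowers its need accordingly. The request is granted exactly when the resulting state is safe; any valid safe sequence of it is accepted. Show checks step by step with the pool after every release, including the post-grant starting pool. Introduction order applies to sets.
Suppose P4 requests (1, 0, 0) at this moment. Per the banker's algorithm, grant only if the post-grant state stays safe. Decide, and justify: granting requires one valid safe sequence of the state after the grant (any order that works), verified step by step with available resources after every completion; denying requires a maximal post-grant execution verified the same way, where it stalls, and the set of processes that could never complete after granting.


DENY: after the grant no complete ordering would exist.
Key observation: after P2, P8 the pool peaks at (5, 4, 3), and each blocked process is short somewhere: P1 on type-D units; P6 on type-B units; P4 on type-D units.
After a pretend grant, a maximal execution: P2, P8 — then nothing else fits. Verifying each step:
  pool = (1, 3, 3)
  P2 needs (1, 1, 3) <= (1, 3, 3) -> finishes; pool += (2, 0, 0) = (3, 3, 3)
  P8 needs (3, 1, 1) <= (3, 3, 3) -> finishes; pool += (2, 1, 0) = (5, 4, 3)
  blocked: P1 wants (1, 2, 4), pool (5, 4, 3) — not enough type-D units
  blocked: P6 wants (6, 3, 2), pool (5, 4, 3) — not enough type-B units
  blocked: P4 wants (4, 1, 4), pool (5, 4, 3) — not enough type-D units
Post-grant, the permanently blocked set is P1, P6 and P4.


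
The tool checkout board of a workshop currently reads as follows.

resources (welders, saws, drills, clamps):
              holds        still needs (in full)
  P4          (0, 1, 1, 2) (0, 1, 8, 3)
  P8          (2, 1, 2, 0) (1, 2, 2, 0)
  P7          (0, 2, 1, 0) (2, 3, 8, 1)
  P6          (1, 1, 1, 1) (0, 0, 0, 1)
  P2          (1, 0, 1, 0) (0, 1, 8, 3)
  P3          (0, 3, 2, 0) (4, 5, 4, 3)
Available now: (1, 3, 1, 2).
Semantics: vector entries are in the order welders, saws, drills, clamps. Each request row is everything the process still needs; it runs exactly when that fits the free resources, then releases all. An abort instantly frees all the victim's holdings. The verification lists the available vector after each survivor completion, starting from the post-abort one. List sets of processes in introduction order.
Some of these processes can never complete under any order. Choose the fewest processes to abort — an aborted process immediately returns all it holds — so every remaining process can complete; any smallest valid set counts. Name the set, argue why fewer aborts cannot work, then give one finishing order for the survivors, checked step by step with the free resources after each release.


Abort P4 and P7.
Key observation: P2 could never have finished before the abort; with (0, 3, 2, 2) returned by P4 and P7, it fits at step 4.
Why nothing smaller works — every single abort fails: P4 alone leaves P7 blocked (short on drills); P8 alone leaves P4 blocked (short on drills); P7 alone leaves P4 blocked (short on drills); P6 alone leaves P4 blocked (short on drills); P2 alone leaves P4 blocked (short on drills); P3 alone leaves P4 blocked (short on drills).
The survivors complete as P8, P6, P3, P2. Walking it through (starting from the post-abort pool):
  pool = (1, 6, 3, 4)
  run P8 (needs (1, 2, 2, 0), free (1, 6, 3, 4)); after release of (2, 1, 2, 0) the pool is (3, 7, 5, 4)
  run P6 (needs (0, 0, 0, 1), free (3, 7, 5, 4)); after release of (1, 1, 1, 1) the pool is (4, 8, 6, 5)
  run P3 (needs (4, 5, 4, 3), free (4, 8, 6, 5)); after release of (0, 3, 2, 0) the pool is (4, 11, 8, 5)
  run P2 (needs (0, 1, 8, 3), free (4, 11, 8, 5)); after release of (1, 0, 1, 0) the pool is (5, 11, 9, 5)


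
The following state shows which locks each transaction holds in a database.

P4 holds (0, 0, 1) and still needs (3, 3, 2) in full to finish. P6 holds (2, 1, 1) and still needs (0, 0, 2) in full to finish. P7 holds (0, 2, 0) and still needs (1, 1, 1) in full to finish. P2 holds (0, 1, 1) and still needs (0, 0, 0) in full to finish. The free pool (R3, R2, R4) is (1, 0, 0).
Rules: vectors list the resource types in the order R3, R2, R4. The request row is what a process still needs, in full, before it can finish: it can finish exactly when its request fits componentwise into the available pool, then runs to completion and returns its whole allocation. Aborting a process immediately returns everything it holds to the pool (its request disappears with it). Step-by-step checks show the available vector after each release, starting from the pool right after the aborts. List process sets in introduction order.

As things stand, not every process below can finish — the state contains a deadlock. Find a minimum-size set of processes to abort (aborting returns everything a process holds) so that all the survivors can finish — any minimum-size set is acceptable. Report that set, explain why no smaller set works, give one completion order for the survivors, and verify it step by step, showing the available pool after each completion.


Minimum abort set: P6.
Key observation: before aborting P6, P4 was permanently blocked — no order could ever run it; afterwards it completes at step 3.
No smaller set exists: with zero aborts the deadlock remains.
Survivors finish in the order: P7, P2, P4. Check, step by step (pool after the aborts first):
  pool = (3, 1, 1)
  P7: need (1, 1, 1) fits (3, 1, 1); releases (0, 2, 0), pool now (3, 3, 1)
  P2: need (0, 0, 0) fits (3, 3, 1); releases (0, 1, 1), pool now (3, 4, 2)
  P4: need (3, 3, 2) fits (3, 4, 2); releases (0, 0, 1), pool now (3, 4, 3)


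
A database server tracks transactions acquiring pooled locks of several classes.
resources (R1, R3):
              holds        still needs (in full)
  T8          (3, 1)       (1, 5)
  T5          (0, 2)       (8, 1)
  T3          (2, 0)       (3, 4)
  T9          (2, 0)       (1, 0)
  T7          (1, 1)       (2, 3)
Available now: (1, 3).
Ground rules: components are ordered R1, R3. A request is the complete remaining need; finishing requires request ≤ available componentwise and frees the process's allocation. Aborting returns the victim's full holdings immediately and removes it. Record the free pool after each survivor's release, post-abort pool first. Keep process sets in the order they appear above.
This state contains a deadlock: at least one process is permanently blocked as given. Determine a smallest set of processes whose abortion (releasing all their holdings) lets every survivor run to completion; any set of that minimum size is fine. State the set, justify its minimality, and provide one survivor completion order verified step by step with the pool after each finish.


The answer: abort T8.
Key observation: no ordering could ever have run T5 before the abort of T8; with (3, 1) back in the pool it fits at step 4.
Minimality: the empty abort set fails — the state is deadlocked as it stands.
Survivors finish in the order: T7, T3, T9, T5. Walking it through (pool after the aborts first):
  pool = (4, 4)
  run T7 (needs (2, 3), free (4, 4)); after release of (1, 1) the pool is (5, 5)
  run T3 (needs (3, 4), free (5, 5)); after release of (2, 0) the pool is (7, 5)
  run T9 (needs (1, 0), free (7, 5)); after release of (2, 0) the pool is (9, 5)
  run T5 (needs (8, 1), free (9, 5)); after release of (0, 2) the pool is (9, 7)


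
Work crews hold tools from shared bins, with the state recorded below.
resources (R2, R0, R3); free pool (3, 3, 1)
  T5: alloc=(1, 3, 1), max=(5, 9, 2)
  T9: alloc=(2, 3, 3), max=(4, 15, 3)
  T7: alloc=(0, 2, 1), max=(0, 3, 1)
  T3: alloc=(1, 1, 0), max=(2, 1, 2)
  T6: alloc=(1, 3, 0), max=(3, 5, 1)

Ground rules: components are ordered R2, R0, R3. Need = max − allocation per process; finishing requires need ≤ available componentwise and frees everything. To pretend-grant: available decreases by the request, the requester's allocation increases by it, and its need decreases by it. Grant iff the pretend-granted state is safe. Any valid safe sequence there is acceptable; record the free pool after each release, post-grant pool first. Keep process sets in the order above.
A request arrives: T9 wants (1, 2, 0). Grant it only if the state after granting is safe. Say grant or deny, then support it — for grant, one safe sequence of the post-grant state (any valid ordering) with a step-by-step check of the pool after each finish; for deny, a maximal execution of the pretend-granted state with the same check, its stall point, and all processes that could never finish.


GRANT: granting preserves safety; a valid post-grant sequence is T7, T6, T3, T5, T9.
Key observation: after the grant the pool drops to (2, 1, 1), which still lets T7 finish first and unwind the rest.
Step-by-step check of the post-grant state:
  pool = (2, 1, 1)
  run T7 (needs (0, 1, 0), free (2, 1, 1)); after release of (0, 2, 1) the pool is (2, 3, 2)
  run T6 (needs (2, 2, 1), free (2, 3, 2)); after release of (1, 3, 0) the pool is (3, 6, 2)
  run T3 (needs (1, 0, 2), free (3, 6, 2)); after release of (1, 1, 0) the pool is (4, 7, 2)
  run T5 (needs (4, 6, 1), free (4, 7, 2)); after release of (1, 3, 1) the pool is (5, 10, 3)
  run T9 (needs (1, 10, 0), free (5, 10, 3)); after release of (3, 5, 3) the pool is (8, 15, 6)
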